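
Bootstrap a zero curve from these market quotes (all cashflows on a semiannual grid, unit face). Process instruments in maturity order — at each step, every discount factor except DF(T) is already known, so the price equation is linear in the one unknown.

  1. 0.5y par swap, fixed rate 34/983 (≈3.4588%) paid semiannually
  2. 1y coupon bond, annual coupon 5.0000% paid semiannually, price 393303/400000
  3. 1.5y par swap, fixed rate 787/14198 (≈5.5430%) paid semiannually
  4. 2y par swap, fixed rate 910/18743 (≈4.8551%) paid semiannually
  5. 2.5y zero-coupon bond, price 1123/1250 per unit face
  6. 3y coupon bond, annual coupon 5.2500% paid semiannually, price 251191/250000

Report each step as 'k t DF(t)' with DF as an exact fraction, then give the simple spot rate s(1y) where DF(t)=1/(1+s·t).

step 1 [0.5y] swap r/2=17/983: DF=(1 − 17/983·(0))/(1+17/983) = 983/1000 ≈ 0.983000
step 2 [1y] bond c/2=1/40: DF=(393303/400000 − 1/40·(0.983000))/(1+1/40) = 9353/10000 ≈ 0.935300
step 3 [1.5y] swap r/2=787/28396: DF=(1 − 787/28396·(0.983000+0.935300))/(1+787/28396) = 9213/10000 ≈ 0.921300
step 4 [2y] swap r/2=455/18743: DF=(1 − 455/18743·(0.983000+0.935300+0.921300))/(1+455/18743) = 909/1000 ≈ 0.909000
step 5 [2.5y] zero: DF = P = 1123/1250 ≈ 0.898400
step 6 [3y] bond c/2=21/800: DF=(251191/250000 − 21/800·(0.983000+0.935300+0.921300+0.909000+0.898400))/(1+21/800) = 4301/5000 ≈ 0.860200

1 1/2 983/1000
2 1 9353/10000
3 3/2 9213/10000
4 2 909/1000
5 5/2 1123/1250
6 3 4301/5000
s(1y) = (1/(9353/10000) − 1)/(1) = 647/9353 ≈ 6.9176%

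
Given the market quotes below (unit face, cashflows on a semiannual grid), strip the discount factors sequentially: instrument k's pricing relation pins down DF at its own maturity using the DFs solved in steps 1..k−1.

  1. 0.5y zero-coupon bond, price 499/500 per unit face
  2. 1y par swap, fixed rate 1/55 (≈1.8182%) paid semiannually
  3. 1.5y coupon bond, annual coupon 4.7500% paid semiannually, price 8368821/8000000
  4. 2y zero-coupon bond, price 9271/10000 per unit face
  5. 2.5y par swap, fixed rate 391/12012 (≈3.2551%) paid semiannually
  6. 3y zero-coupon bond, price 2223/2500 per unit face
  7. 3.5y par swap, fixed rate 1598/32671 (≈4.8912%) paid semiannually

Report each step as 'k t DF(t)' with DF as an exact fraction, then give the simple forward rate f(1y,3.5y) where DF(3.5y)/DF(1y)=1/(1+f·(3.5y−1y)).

1 1/2 499/500
2 1 491/500
3 3/2 9759/10000
4 2 9271/10000
5 5/2 4609/5000
6 3 2223/2500
7 7/2 4201/5000
f(1y,3.5y) = ((491/500)/(4201/5000) − 1)/(5/2) = 1418/21005 ≈ 6.7508%

step 1 [0.5y] zero: DF = P = 499/500 ≈ 0.998000
step 2 [1y] swap r/2=1/110: DF=(1 − 1/110·(0.998000))/(1+1/110) = 491/500 ≈ 0.982000
step 3 [1.5y] bond c/2=19/800: DF=(8368821/8000000 − 19/800·(0.998000+0.982000))/(1+19/800) = 9759/10000 ≈ 0.975900
step 4 [2y] zero: DF = P = 9271/10000 ≈ 0.927100
step 5 [2.5y] swap r/2=391/24024: DF=(1 − 391/24024·(0.998000+0.982000+0.975900+0.927100))/(1+391/24024) = 4609/5000 ≈ 0.921800
step 6 [3y] zero: DF = P = 2223/2500 ≈ 0.889200
step 7 [3.5y] swap r/2=799/32671: DF=(1 − 799/32671·(0.998000+0.982000+0.975900+0.927100+0.921800+0.889200))/(1+799/32671) = 4201/5000 ≈ 0.840200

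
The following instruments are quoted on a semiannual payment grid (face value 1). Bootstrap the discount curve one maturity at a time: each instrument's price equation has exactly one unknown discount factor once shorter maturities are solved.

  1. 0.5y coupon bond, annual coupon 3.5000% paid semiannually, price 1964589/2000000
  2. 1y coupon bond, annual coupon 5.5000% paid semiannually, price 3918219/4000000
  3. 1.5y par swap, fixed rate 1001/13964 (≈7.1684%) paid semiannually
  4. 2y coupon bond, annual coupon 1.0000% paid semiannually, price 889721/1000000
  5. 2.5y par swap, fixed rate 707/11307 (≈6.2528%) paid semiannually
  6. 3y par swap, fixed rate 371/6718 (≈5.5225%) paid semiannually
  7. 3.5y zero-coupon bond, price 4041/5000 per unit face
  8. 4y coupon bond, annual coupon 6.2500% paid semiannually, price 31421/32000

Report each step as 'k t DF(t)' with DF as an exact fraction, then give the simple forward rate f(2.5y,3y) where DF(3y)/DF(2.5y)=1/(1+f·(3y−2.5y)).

step 1 [0.5y] bond c/2=7/400: DF=(1964589/2000000 − 7/400·(0))/(1+7/400) = 4827/5000 ≈ 0.965400
step 2 [1y] bond c/2=11/400: DF=(3918219/4000000 − 11/400·(0.965400))/(1+11/400) = 371/400 ≈ 0.927500
step 3 [1.5y] swap r/2=1001/27928: DF=(1 − 1001/27928·(0.965400+0.927500))/(1+1001/27928) = 8999/10000 ≈ 0.899900
step 4 [2y] bond c/2=1/200: DF=(889721/1000000 − 1/200·(0.965400+0.927500+0.899900))/(1+1/200) = 4357/5000 ≈ 0.871400
step 5 [2.5y] swap r/2=707/22614: DF=(1 − 707/22614·(0.965400+0.927500+0.899900+0.871400))/(1+707/22614) = 4293/5000 ≈ 0.858600
step 6 [3y] swap r/2=371/13436: DF=(1 − 371/13436·(0.965400+0.927500+0.899900+0.871400+0.858600))/(1+371/13436) = 2129/2500 ≈ 0.851600
step 7 [3.5y] zero: DF = P = 4041/5000 ≈ 0.808200
step 8 [4y] bond c/2=1/32: DF=(31421/32000 − 1/32·(0.965400+0.927500+0.899900+0.871400+0.858600+0.851600+0.808200))/(1+1/32) = 478/625 ≈ 0.764800

1 1/2 4827/5000
2 1 371/400
3 3/2 8999/10000
4 2 4357/5000
5 5/2 4293/5000
6 3 2129/2500
7 7/2 4041/5000
8 4 478/625
f(2.5y,3y) = ((4293/5000)/(2129/2500) − 1)/(1/2) = 35/2129 ≈ 1.6440%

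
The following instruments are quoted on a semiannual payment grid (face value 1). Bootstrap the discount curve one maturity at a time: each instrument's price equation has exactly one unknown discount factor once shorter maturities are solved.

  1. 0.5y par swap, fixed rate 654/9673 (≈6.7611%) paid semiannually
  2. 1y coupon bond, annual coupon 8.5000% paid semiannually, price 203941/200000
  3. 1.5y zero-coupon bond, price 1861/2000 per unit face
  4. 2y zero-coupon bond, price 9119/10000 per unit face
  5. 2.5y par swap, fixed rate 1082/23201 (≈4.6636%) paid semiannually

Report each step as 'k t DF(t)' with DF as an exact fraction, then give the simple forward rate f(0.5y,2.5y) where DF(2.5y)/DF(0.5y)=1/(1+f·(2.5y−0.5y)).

step 1 [0.5y] swap r/2=327/9673: DF=(1 − 327/9673·(0))/(1+327/9673) = 9673/10000 ≈ 0.967300
step 2 [1y] bond c/2=17/400: DF=(203941/200000 − 17/400·(0.967300))/(1+17/400) = 9387/10000 ≈ 0.938700
step 3 [1.5y] zero: DF = P = 1861/2000 ≈ 0.930500
step 4 [2y] zero: DF = P = 9119/10000 ≈ 0.911900
step 5 [2.5y] swap r/2=541/23201: DF=(1 − 541/23201·(0.967300+0.938700+0.930500+0.911900))/(1+541/23201) = 4459/5000 ≈ 0.891800

1 1/2 9673/10000
2 1 9387/10000
3 3/2 1861/2000
4 2 9119/10000
5 5/2 4459/5000
f(0.5y,2.5y) = ((9673/10000)/(4459/5000) − 1)/(2) = 755/17836 ≈ 4.2330%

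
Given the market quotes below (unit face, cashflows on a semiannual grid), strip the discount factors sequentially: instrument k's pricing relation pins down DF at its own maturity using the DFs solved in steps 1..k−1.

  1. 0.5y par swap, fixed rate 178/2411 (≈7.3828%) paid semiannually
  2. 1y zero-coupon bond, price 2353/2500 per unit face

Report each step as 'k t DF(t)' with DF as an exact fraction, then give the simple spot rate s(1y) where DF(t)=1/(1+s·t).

step 1 [0.5y] swap r/2=89/2411: DF=(1 − 89/2411·(0))/(1+89/2411) = 2411/2500 ≈ 0.964400
step 2 [1y] zero: DF = P = 2353/2500 ≈ 0.941200

1 1/2 2411/2500
2 1 2353/2500
s(1y) = (1/(2353/2500) − 1)/(1) = 147/2353 ≈ 6.2473%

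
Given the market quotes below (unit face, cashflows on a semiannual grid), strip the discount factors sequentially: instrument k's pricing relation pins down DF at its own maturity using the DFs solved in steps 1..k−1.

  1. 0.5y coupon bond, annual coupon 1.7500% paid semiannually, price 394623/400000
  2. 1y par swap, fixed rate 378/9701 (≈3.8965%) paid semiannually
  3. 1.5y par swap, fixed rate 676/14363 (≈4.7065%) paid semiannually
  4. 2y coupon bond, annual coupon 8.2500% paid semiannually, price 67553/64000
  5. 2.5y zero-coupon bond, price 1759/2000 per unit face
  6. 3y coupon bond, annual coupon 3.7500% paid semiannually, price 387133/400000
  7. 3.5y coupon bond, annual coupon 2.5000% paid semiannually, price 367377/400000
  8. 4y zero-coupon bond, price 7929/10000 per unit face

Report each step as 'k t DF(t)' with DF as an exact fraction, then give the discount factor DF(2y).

step 1 [0.5y] bond c/2=7/800: DF=(394623/400000 − 7/800·(0))/(1+7/800) = 489/500 ≈ 0.978000
step 2 [1y] swap r/2=189/9701: DF=(1 − 189/9701·(0.978000))/(1+189/9701) = 4811/5000 ≈ 0.962200
step 3 [1.5y] swap r/2=338/14363: DF=(1 − 338/14363·(0.978000+0.962200))/(1+338/14363) = 2331/2500 ≈ 0.932400
step 4 [2y] bond c/2=33/800: DF=(67553/64000 − 33/800·(0.978000+0.962200+0.932400))/(1+33/800) = 8999/10000 ≈ 0.899900
step 5 [2.5y] zero: DF = P = 1759/2000 ≈ 0.879500
step 6 [3y] bond c/2=3/160: DF=(387133/400000 − 3/160·(0.978000+0.962200+0.932400+0.899900+0.879500))/(1+3/160) = 2161/2500 ≈ 0.864400
step 7 [3.5y] bond c/2=1/80: DF=(367377/400000 − 1/80·(0.978000+0.962200+0.932400+0.899900+0.879500+0.864400))/(1+1/80) = 839/1000 ≈ 0.839000
step 8 [4y] zero: DF = P = 7929/10000 ≈ 0.792900

1 1/2 489/500
2 1 4811/5000
3 3/2 2331/2500
4 2 8999/10000
5 5/2 1759/2000
6 3 2161/2500
7 7/2 839/1000
8 4 7929/10000
DF(2y) = 8999/10000 ≈ 0.899900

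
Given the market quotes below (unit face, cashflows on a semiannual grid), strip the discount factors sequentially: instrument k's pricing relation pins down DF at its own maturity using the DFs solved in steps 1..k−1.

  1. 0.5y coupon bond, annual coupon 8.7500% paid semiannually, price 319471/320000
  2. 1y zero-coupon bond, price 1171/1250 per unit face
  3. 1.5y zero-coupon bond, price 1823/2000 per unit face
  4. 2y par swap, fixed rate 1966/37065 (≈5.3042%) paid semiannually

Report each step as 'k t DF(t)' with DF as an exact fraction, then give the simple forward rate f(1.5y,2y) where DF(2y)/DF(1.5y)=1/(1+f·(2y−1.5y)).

1 1/2 1913/2000
2 1 1171/1250
3 3/2 1823/2000
4 2 9017/10000
f(1.5y,2y) = ((1823/2000)/(9017/10000) − 1)/(1/2) = 196/9017 ≈ 2.1737%

step 1 [0.5y] bond c/2=7/160: DF=(319471/320000 − 7/160·(0))/(1+7/160) = 1913/2000 ≈ 0.956500
step 2 [1y] zero: DF = P = 1171/1250 ≈ 0.936800
step 3 [1.5y] zero: DF = P = 1823/2000 ≈ 0.911500
step 4 [2y] swap r/2=983/37065: DF=(1 − 983/37065·(0.956500+0.936800+0.911500))/(1+983/37065) = 9017/10000 ≈ 0.901700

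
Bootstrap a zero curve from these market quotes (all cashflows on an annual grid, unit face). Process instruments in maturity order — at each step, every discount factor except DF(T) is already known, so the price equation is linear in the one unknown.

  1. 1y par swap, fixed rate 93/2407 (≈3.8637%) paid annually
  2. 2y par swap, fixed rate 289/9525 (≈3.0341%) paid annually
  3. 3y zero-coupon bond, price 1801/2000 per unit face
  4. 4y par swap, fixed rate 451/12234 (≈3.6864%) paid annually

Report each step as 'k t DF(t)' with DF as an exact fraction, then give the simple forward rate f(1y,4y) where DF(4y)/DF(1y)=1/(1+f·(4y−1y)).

1 1 2407/2500
2 2 4711/5000
3 3 1801/2000
4 4 8647/10000
f(1y,4y) = ((2407/2500)/(8647/10000) − 1)/(3) = 327/8647 ≈ 3.7817%

step 1 [1y] swap r/1=93/2407: DF=(1 − 93/2407·(0))/(1+93/2407) = 2407/2500 ≈ 0.962800
step 2 [2y] swap r/1=289/9525: DF=(1 − 289/9525·(0.962800))/(1+289/9525) = 4711/5000 ≈ 0.942200
step 3 [3y] zero: DF = P = 1801/2000 ≈ 0.900500
step 4 [4y] swap r/1=451/12234: DF=(1 − 451/12234·(0.962800+0.942200+0.900500))/(1+451/12234) = 8647/10000 ≈ 0.864700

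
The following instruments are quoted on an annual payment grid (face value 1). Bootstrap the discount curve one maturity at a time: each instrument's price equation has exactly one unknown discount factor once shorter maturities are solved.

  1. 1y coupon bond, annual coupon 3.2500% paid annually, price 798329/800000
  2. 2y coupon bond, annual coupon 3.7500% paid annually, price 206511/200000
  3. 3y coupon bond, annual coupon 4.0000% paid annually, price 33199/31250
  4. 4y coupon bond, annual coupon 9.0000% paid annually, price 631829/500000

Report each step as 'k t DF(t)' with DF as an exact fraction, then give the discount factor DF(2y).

1 1 1933/2000
2 2 9603/10000
3 3 4737/5000
4 4 461/500
DF(2y) = 9603/10000 ≈ 0.960300

step 1 [1y] bond c/1=13/400: DF=(798329/800000 − 13/400·(0))/(1+13/400) = 1933/2000 ≈ 0.966500
step 2 [2y] bond c/1=3/80: DF=(206511/200000 − 3/80·(0.966500))/(1+3/80) = 9603/10000 ≈ 0.960300
step 3 [3y] bond c/1=1/25: DF=(33199/31250 − 1/25·(0.966500+0.960300))/(1+1/25) = 4737/5000 ≈ 0.947400
step 4 [4y] bond c/1=9/100: DF=(631829/500000 − 9/100·(0.966500+0.960300+0.947400))/(1+9/100) = 461/500 ≈ 0.922000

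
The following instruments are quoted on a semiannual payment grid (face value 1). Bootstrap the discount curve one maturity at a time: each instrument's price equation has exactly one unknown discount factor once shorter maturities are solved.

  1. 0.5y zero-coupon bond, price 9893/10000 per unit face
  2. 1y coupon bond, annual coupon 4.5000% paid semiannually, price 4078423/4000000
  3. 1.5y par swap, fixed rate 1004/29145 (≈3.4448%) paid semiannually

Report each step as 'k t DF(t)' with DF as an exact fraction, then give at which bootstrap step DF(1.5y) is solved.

step 1 [0.5y] zero: DF = P = 9893/10000 ≈ 0.989300
step 2 [1y] bond c/2=9/400: DF=(4078423/4000000 − 9/400·(0.989300))/(1+9/400) = 4877/5000 ≈ 0.975400
step 3 [1.5y] swap r/2=502/29145: DF=(1 − 502/29145·(0.989300+0.975400))/(1+502/29145) = 4749/5000 ≈ 0.949800

1 1/2 9893/10000
2 1 4877/5000
3 3/2 4749/5000
DF(1.5y) is solved at step 3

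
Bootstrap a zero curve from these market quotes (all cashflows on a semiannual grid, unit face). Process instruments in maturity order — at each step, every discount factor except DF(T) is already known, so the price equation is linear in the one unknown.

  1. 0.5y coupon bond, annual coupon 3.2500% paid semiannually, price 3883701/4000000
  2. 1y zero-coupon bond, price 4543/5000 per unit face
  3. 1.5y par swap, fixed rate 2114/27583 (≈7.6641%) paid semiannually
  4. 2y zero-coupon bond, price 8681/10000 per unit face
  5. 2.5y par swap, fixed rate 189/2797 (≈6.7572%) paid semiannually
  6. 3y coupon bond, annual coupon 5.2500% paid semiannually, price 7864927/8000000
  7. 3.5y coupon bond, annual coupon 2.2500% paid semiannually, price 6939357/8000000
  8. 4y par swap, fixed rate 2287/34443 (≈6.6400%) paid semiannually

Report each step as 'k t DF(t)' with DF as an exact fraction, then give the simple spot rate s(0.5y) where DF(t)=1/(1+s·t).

1 1/2 4777/5000
2 1 4543/5000
3 3/2 8943/10000
4 2 8681/10000
5 5/2 1061/1250
6 3 1687/2000
7 7/2 3993/5000
8 4 7713/10000
s(0.5y) = (1/(4777/5000) − 1)/(1/2) = 446/4777 ≈ 9.3364%

step 1 [0.5y] bond c/2=13/800: DF=(3883701/4000000 − 13/800·(0))/(1+13/800) = 4777/5000 ≈ 0.955400
step 2 [1y] zero: DF = P = 4543/5000 ≈ 0.908600
step 3 [1.5y] swap r/2=1057/27583: DF=(1 − 1057/27583·(0.955400+0.908600))/(1+1057/27583) = 8943/10000 ≈ 0.894300
step 4 [2y] zero: DF = P = 8681/10000 ≈ 0.868100
step 5 [2.5y] swap r/2=189/5594: DF=(1 − 189/5594·(0.955400+0.908600+0.894300+0.868100))/(1+189/5594) = 1061/1250 ≈ 0.848800
step 6 [3y] bond c/2=21/800: DF=(7864927/8000000 − 21/800·(0.955400+0.908600+0.894300+0.868100+0.848800))/(1+21/800) = 1687/2000 ≈ 0.843500
step 7 [3.5y] bond c/2=9/800: DF=(6939357/8000000 − 9/800·(0.955400+0.908600+0.894300+0.868100+0.848800+0.843500))/(1+9/800) = 3993/5000 ≈ 0.798600
step 8 [4y] swap r/2=2287/68886: DF=(1 − 2287/68886·(0.955400+0.908600+0.894300+0.868100+0.848800+0.843500+0.798600))/(1+2287/68886) = 7713/10000 ≈ 0.771300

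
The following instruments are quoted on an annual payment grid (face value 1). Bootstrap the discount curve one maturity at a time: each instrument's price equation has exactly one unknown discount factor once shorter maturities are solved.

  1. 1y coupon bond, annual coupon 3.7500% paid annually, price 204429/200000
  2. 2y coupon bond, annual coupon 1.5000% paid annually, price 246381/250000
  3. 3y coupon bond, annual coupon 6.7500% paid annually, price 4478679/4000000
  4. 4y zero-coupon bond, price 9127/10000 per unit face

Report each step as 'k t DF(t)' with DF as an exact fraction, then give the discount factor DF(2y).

1 1 2463/2500
2 2 2391/2500
3 3 9261/10000
4 4 9127/10000
DF(2y) = 2391/2500 ≈ 0.956400

step 1 [1y] bond c/1=3/80: DF=(204429/200000 − 3/80·(0))/(1+3/80) = 2463/2500 ≈ 0.985200
step 2 [2y] bond c/1=3/200: DF=(246381/250000 − 3/200·(0.985200))/(1+3/200) = 2391/2500 ≈ 0.956400
step 3 [3y] bond c/1=27/400: DF=(4478679/4000000 − 27/400·(0.985200+0.956400))/(1+27/400) = 9261/10000 ≈ 0.926100
step 4 [4y] zero: DF = P = 9127/10000 ≈ 0.912700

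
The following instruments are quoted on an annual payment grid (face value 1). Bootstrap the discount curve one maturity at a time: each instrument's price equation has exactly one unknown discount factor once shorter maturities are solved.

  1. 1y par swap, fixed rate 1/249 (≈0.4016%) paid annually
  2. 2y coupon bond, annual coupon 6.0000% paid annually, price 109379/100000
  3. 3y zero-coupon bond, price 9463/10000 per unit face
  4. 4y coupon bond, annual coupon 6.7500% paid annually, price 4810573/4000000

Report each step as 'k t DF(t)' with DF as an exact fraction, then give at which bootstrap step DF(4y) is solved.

step 1 [1y] swap r/1=1/249: DF=(1 − 1/249·(0))/(1+1/249) = 249/250 ≈ 0.996000
step 2 [2y] bond c/1=3/50: DF=(109379/100000 − 3/50·(0.996000))/(1+3/50) = 1951/2000 ≈ 0.975500
step 3 [3y] zero: DF = P = 9463/10000 ≈ 0.946300
step 4 [4y] bond c/1=27/400: DF=(4810573/4000000 − 27/400·(0.996000+0.975500+0.946300))/(1+27/400) = 9421/10000 ≈ 0.942100

1 1 249/250
2 2 1951/2000
3 3 9463/10000
4 4 9421/10000
DF(4y) is solved at step 4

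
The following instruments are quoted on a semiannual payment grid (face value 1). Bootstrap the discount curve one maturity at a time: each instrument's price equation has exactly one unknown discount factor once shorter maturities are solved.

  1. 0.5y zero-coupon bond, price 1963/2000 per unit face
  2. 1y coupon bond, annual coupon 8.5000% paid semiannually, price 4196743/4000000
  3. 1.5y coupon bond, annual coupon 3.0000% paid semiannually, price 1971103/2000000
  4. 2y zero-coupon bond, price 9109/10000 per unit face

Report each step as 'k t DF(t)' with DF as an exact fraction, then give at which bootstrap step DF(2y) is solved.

step 1 [0.5y] zero: DF = P = 1963/2000 ≈ 0.981500
step 2 [1y] bond c/2=17/400: DF=(4196743/4000000 − 17/400·(0.981500))/(1+17/400) = 604/625 ≈ 0.966400
step 3 [1.5y] bond c/2=3/200: DF=(1971103/2000000 − 3/200·(0.981500+0.966400))/(1+3/200) = 4711/5000 ≈ 0.942200
step 4 [2y] zero: DF = P = 9109/10000 ≈ 0.910900

1 1/2 1963/2000
2 1 604/625
3 3/2 4711/5000
4 2 9109/10000
DF(2y) is solved at step 4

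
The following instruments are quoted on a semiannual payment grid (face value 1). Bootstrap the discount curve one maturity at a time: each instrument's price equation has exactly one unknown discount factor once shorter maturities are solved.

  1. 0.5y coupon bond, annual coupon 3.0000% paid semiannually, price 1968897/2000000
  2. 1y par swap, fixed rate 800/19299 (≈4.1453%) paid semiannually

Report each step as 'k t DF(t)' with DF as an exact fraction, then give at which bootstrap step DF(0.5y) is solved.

step 1 [0.5y] bond c/2=3/200: DF=(1968897/2000000 − 3/200·(0))/(1+3/200) = 9699/10000 ≈ 0.969900
step 2 [1y] swap r/2=400/19299: DF=(1 − 400/19299·(0.969900))/(1+400/19299) = 24/25 ≈ 0.960000

1 1/2 9699/10000
2 1 24/25
DF(0.5y) is solved at step 1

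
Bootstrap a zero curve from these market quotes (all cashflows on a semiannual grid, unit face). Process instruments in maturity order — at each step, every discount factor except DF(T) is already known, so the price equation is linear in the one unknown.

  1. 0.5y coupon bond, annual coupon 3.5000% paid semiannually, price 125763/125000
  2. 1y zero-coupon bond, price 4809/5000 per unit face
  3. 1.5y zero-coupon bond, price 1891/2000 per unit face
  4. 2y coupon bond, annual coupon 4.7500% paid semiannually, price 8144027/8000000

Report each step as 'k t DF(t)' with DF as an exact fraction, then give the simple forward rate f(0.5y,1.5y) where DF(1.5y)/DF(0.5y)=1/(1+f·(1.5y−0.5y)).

1 1/2 618/625
2 1 4809/5000
3 3/2 1891/2000
4 2 1159/1250
f(0.5y,1.5y) = ((618/625)/(1891/2000) − 1)/(1) = 433/9455 ≈ 4.5796%

step 1 [0.5y] bond c/2=7/400: DF=(125763/125000 − 7/400·(0))/(1+7/400) = 618/625 ≈ 0.988800
step 2 [1y] zero: DF = P = 4809/5000 ≈ 0.961800
step 3 [1.5y] zero: DF = P = 1891/2000 ≈ 0.945500
step 4 [2y] bond c/2=19/800: DF=(8144027/8000000 − 19/800·(0.988800+0.961800+0.945500))/(1+19/800) = 1159/1250 ≈ 0.927200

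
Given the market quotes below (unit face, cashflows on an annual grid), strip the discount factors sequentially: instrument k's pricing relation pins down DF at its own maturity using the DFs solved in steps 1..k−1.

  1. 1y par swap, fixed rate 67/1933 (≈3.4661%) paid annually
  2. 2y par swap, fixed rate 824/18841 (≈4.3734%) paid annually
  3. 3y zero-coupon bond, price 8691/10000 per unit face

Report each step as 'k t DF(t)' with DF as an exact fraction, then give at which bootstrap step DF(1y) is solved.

1 1 1933/2000
2 2 1147/1250
3 3 8691/10000
DF(1y) is solved at step 1

step 1 [1y] swap r/1=67/1933: DF=(1 − 67/1933·(0))/(1+67/1933) = 1933/2000 ≈ 0.966500
step 2 [2y] swap r/1=824/18841: DF=(1 − 824/18841·(0.966500))/(1+824/18841) = 1147/1250 ≈ 0.917600
step 3 [3y] zero: DF = P = 8691/10000 ≈ 0.869100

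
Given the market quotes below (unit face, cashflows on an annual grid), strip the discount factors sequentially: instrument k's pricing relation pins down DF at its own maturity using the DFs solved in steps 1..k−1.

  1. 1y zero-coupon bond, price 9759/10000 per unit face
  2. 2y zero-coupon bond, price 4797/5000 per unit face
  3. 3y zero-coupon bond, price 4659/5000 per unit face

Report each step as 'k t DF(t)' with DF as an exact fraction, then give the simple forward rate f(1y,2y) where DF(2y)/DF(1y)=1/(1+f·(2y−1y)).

step 1 [1y] zero: DF = P = 9759/10000 ≈ 0.975900
step 2 [2y] zero: DF = P = 4797/5000 ≈ 0.959400
step 3 [3y] zero: DF = P = 4659/5000 ≈ 0.931800

1 1 9759/10000
2 2 4797/5000
3 3 4659/5000
f(1y,2y) = ((9759/10000)/(4797/5000) − 1)/(1) = 55/3198 ≈ 1.7198%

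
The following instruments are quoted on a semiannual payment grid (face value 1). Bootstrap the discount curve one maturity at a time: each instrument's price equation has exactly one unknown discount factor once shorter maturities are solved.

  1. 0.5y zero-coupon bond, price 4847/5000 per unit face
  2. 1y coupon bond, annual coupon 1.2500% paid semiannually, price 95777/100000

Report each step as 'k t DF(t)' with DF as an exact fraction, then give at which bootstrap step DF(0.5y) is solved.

1 1/2 4847/5000
2 1 4729/5000
DF(0.5y) is solved at step 1

step 1 [0.5y] zero: DF = P = 4847/5000 ≈ 0.969400
step 2 [1y] bond c/2=1/160: DF=(95777/100000 − 1/160·(0.969400))/(1+1/160) = 4729/5000 ≈ 0.945800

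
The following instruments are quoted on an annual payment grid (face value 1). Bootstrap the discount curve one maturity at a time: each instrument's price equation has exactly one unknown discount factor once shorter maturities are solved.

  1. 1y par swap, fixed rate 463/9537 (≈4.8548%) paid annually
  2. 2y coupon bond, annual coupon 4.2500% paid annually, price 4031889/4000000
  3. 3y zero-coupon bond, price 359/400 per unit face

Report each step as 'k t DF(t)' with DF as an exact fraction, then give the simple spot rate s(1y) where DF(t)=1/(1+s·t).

1 1 9537/10000
2 2 116/125
3 3 359/400
s(1y) = (1/(9537/10000) − 1)/(1) = 463/9537 ≈ 4.8548%

step 1 [1y] swap r/1=463/9537: DF=(1 − 463/9537·(0))/(1+463/9537) = 9537/10000 ≈ 0.953700
step 2 [2y] bond c/1=17/400: DF=(4031889/4000000 − 17/400·(0.953700))/(1+17/400) = 116/125 ≈ 0.928000
step 3 [3y] zero: DF = P = 359/400 ≈ 0.897500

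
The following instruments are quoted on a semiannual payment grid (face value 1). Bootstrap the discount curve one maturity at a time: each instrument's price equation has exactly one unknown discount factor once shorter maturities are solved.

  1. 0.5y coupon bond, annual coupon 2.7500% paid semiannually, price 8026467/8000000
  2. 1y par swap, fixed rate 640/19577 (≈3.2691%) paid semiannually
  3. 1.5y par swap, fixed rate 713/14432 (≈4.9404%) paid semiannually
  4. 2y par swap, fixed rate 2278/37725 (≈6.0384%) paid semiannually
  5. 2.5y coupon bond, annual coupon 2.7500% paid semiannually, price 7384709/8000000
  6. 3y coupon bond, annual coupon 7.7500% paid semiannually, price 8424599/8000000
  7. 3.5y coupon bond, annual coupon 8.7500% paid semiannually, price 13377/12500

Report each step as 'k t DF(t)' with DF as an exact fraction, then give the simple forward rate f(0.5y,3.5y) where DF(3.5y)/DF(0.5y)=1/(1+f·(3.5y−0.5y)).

1 1/2 9897/10000
2 1 121/125
3 3/2 9287/10000
4 2 8861/10000
5 5/2 4297/5000
6 3 841/1000
7 7/2 7959/10000
f(0.5y,3.5y) = ((9897/10000)/(7959/10000) − 1)/(3) = 646/7959 ≈ 8.1166%

step 1 [0.5y] bond c/2=11/800: DF=(8026467/8000000 − 11/800·(0))/(1+11/800) = 9897/10000 ≈ 0.989700
step 2 [1y] swap r/2=320/19577: DF=(1 − 320/19577·(0.989700))/(1+320/19577) = 121/125 ≈ 0.968000
step 3 [1.5y] swap r/2=713/28864: DF=(1 − 713/28864·(0.989700+0.968000))/(1+713/28864) = 9287/10000 ≈ 0.928700
step 4 [2y] swap r/2=1139/37725: DF=(1 − 1139/37725·(0.989700+0.968000+0.928700))/(1+1139/37725) = 8861/10000 ≈ 0.886100
step 5 [2.5y] bond c/2=11/800: DF=(7384709/8000000 − 11/800·(0.989700+0.968000+0.928700+0.886100))/(1+11/800) = 4297/5000 ≈ 0.859400
step 6 [3y] bond c/2=31/800: DF=(8424599/8000000 − 31/800·(0.989700+0.968000+0.928700+0.886100+0.859400))/(1+31/800) = 841/1000 ≈ 0.841000
step 7 [3.5y] bond c/2=7/160: DF=(13377/12500 − 7/160·(0.989700+0.968000+0.928700+0.886100+0.859400+0.841000))/(1+7/160) = 7959/10000 ≈ 0.795900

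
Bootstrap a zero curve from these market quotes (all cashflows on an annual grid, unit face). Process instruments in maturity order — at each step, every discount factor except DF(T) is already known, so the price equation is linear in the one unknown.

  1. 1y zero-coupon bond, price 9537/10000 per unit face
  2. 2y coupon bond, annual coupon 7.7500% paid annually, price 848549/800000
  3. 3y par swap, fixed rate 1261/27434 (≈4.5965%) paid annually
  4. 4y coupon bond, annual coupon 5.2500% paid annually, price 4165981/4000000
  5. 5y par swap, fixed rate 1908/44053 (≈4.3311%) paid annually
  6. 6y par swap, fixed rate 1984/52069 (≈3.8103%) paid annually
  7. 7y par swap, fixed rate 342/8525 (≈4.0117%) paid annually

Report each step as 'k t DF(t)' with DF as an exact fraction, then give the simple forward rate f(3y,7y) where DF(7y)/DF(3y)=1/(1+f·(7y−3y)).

1 1 9537/10000
2 2 4579/5000
3 3 8739/10000
4 4 8527/10000
5 5 2023/2500
6 6 501/625
7 7 3803/5000
f(3y,7y) = ((8739/10000)/(3803/5000) − 1)/(4) = 1133/30424 ≈ 3.7240%

step 1 [1y] zero: DF = P = 9537/10000 ≈ 0.953700
step 2 [2y] bond c/1=31/400: DF=(848549/800000 − 31/400·(0.953700))/(1+31/400) = 4579/5000 ≈ 0.915800
step 3 [3y] swap r/1=1261/27434: DF=(1 − 1261/27434·(0.953700+0.915800))/(1+1261/27434) = 8739/10000 ≈ 0.873900
step 4 [4y] bond c/1=21/400: DF=(4165981/4000000 − 21/400·(0.953700+0.915800+0.873900))/(1+21/400) = 8527/10000 ≈ 0.852700
step 5 [5y] swap r/1=1908/44053: DF=(1 − 1908/44053·(0.953700+0.915800+0.873900+0.852700))/(1+1908/44053) = 2023/2500 ≈ 0.809200
step 6 [6y] swap r/1=1984/52069: DF=(1 − 1984/52069·(0.953700+0.915800+0.873900+0.852700+0.809200))/(1+1984/52069) = 501/625 ≈ 0.801600
step 7 [7y] swap r/1=342/8525: DF=(1 − 342/8525·(0.953700+0.915800+0.873900+0.852700+0.809200+0.801600))/(1+342/8525) = 3803/5000 ≈ 0.760600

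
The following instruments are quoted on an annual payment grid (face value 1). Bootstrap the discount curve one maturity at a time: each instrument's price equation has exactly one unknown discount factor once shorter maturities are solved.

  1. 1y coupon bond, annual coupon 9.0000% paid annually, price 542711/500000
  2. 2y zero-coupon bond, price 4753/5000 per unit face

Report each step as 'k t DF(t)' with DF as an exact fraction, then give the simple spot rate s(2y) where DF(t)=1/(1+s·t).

1 1 4979/5000
2 2 4753/5000
s(2y) = (1/(4753/5000) − 1)/(2) = 247/9506 ≈ 2.5984%

step 1 [1y] bond c/1=9/100: DF=(542711/500000 − 9/100·(0))/(1+9/100) = 4979/5000 ≈ 0.995800
step 2 [2y] zero: DF = P = 4753/5000 ≈ 0.950600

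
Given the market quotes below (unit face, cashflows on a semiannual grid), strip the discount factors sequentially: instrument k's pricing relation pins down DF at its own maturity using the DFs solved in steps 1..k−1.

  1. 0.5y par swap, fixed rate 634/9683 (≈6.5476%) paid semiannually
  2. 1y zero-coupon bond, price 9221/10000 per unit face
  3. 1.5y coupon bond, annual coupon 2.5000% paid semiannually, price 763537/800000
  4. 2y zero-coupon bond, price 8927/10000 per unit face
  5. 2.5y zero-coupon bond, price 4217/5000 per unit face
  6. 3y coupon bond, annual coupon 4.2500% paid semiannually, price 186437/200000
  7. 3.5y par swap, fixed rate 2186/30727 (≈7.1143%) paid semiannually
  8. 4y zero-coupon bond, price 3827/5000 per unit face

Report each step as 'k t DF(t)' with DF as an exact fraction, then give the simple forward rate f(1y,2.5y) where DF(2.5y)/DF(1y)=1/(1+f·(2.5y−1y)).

1 1/2 9683/10000
2 1 9221/10000
3 3/2 9193/10000
4 2 8927/10000
5 5/2 4217/5000
6 3 4091/5000
7 7/2 3907/5000
8 4 3827/5000
f(1y,2.5y) = ((9221/10000)/(4217/5000) − 1)/(3/2) = 787/12651 ≈ 6.2209%

step 1 [0.5y] swap r/2=317/9683: DF=(1 − 317/9683·(0))/(1+317/9683) = 9683/10000 ≈ 0.968300
step 2 [1y] zero: DF = P = 9221/10000 ≈ 0.922100
step 3 [1.5y] bond c/2=1/80: DF=(763537/800000 − 1/80·(0.968300+0.922100))/(1+1/80) = 9193/10000 ≈ 0.919300
step 4 [2y] zero: DF = P = 8927/10000 ≈ 0.892700
step 5 [2.5y] zero: DF = P = 4217/5000 ≈ 0.843400
step 6 [3y] bond c/2=17/800: DF=(186437/200000 − 17/800·(0.968300+0.922100+0.919300+0.892700+0.843400))/(1+17/800) = 4091/5000 ≈ 0.818200
step 7 [3.5y] swap r/2=1093/30727: DF=(1 − 1093/30727·(0.968300+0.922100+0.919300+0.892700+0.843400+0.818200))/(1+1093/30727) = 3907/5000 ≈ 0.781400
step 8 [4y] zero: DF = P = 3827/5000 ≈ 0.765400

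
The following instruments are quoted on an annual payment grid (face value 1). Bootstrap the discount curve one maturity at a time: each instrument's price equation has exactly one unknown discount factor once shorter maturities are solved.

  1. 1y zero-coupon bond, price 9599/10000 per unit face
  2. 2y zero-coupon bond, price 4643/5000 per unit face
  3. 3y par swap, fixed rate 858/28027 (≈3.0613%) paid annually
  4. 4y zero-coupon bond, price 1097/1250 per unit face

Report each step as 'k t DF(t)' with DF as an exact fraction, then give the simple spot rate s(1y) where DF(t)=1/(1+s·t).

step 1 [1y] zero: DF = P = 9599/10000 ≈ 0.959900
step 2 [2y] zero: DF = P = 4643/5000 ≈ 0.928600
step 3 [3y] swap r/1=858/28027: DF=(1 − 858/28027·(0.959900+0.928600))/(1+858/28027) = 4571/5000 ≈ 0.914200
step 4 [4y] zero: DF = P = 1097/1250 ≈ 0.877600

1 1 9599/10000
2 2 4643/5000
3 3 4571/5000
4 4 1097/1250
s(1y) = (1/(9599/10000) − 1)/(1) = 401/9599 ≈ 4.1775%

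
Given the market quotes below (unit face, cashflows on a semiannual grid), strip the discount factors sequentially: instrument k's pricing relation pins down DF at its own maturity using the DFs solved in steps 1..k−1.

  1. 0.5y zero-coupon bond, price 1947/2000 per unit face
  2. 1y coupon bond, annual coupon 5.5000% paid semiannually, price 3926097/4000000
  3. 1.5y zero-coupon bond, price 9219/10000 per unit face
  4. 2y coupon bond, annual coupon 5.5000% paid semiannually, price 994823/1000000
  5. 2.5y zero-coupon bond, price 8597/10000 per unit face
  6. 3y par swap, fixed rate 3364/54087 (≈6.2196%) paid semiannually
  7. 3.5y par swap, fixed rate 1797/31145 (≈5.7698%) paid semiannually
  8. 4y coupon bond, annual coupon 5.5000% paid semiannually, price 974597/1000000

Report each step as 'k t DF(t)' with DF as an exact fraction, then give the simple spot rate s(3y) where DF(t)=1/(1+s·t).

step 1 [0.5y] zero: DF = P = 1947/2000 ≈ 0.973500
step 2 [1y] bond c/2=11/400: DF=(3926097/4000000 − 11/400·(0.973500))/(1+11/400) = 2323/2500 ≈ 0.929200
step 3 [1.5y] zero: DF = P = 9219/10000 ≈ 0.921900
step 4 [2y] bond c/2=11/400: DF=(994823/1000000 − 11/400·(0.973500+0.929200+0.921900))/(1+11/400) = 4463/5000 ≈ 0.892600
step 5 [2.5y] zero: DF = P = 8597/10000 ≈ 0.859700
step 6 [3y] swap r/2=1682/54087: DF=(1 − 1682/54087·(0.973500+0.929200+0.921900+0.892600+0.859700))/(1+1682/54087) = 4159/5000 ≈ 0.831800
step 7 [3.5y] swap r/2=1797/62290: DF=(1 − 1797/62290·(0.973500+0.929200+0.921900+0.892600+0.859700+0.831800))/(1+1797/62290) = 8203/10000 ≈ 0.820300
step 8 [4y] bond c/2=11/400: DF=(974597/1000000 − 11/400·(0.973500+0.929200+0.921900+0.892600+0.859700+0.831800+0.820300))/(1+11/400) = 3909/5000 ≈ 0.781800

1 1/2 1947/2000
2 1 2323/2500
3 3/2 9219/10000
4 2 4463/5000
5 5/2 8597/10000
6 3 4159/5000
7 7/2 8203/10000
8 4 3909/5000
s(3y) = (1/(4159/5000) − 1)/(3) = 841/12477 ≈ 6.7404%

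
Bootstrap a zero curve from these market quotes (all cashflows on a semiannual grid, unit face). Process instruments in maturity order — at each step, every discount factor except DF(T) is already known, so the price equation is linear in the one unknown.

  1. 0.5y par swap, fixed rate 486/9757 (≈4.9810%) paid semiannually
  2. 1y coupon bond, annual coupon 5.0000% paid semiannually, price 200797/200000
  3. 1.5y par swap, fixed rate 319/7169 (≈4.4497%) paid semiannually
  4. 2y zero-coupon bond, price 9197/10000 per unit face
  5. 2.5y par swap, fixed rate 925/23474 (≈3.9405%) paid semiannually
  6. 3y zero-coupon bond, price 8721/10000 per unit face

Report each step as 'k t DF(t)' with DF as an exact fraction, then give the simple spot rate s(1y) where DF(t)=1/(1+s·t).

step 1 [0.5y] swap r/2=243/9757: DF=(1 − 243/9757·(0))/(1+243/9757) = 9757/10000 ≈ 0.975700
step 2 [1y] bond c/2=1/40: DF=(200797/200000 − 1/40·(0.975700))/(1+1/40) = 9557/10000 ≈ 0.955700
step 3 [1.5y] swap r/2=319/14338: DF=(1 − 319/14338·(0.975700+0.955700))/(1+319/14338) = 4681/5000 ≈ 0.936200
step 4 [2y] zero: DF = P = 9197/10000 ≈ 0.919700
step 5 [2.5y] swap r/2=925/46948: DF=(1 − 925/46948·(0.975700+0.955700+0.936200+0.919700))/(1+925/46948) = 363/400 ≈ 0.907500
step 6 [3y] zero: DF = P = 8721/10000 ≈ 0.872100

1 1/2 9757/10000
2 1 9557/10000
3 3/2 4681/5000
4 2 9197/10000
5 5/2 363/400
6 3 8721/10000
s(1y) = (1/(9557/10000) − 1)/(1) = 443/9557 ≈ 4.6353%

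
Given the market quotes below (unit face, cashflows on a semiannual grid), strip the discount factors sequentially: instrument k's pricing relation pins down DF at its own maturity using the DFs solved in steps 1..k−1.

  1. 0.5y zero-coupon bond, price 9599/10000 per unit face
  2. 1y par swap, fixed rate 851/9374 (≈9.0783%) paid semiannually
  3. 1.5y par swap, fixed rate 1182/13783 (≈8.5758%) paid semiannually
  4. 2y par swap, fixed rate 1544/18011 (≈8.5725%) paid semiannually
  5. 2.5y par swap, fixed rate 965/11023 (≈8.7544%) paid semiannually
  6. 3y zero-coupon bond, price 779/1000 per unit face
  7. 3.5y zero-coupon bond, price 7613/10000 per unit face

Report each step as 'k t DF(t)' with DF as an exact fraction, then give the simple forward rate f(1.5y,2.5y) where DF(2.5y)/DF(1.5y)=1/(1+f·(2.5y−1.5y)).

1 1/2 9599/10000
2 1 9149/10000
3 3/2 4409/5000
4 2 1057/1250
5 5/2 807/1000
6 3 779/1000
7 7/2 7613/10000
f(1.5y,2.5y) = ((4409/5000)/(807/1000) − 1)/(1) = 374/4035 ≈ 9.2689%

step 1 [0.5y] zero: DF = P = 9599/10000 ≈ 0.959900
step 2 [1y] swap r/2=851/18748: DF=(1 − 851/18748·(0.959900))/(1+851/18748) = 9149/10000 ≈ 0.914900
step 3 [1.5y] swap r/2=591/13783: DF=(1 − 591/13783·(0.959900+0.914900))/(1+591/13783) = 4409/5000 ≈ 0.881800
step 4 [2y] swap r/2=772/18011: DF=(1 − 772/18011·(0.959900+0.914900+0.881800))/(1+772/18011) = 1057/1250 ≈ 0.845600
step 5 [2.5y] swap r/2=965/22046: DF=(1 − 965/22046·(0.959900+0.914900+0.881800+0.845600))/(1+965/22046) = 807/1000 ≈ 0.807000
step 6 [3y] zero: DF = P = 779/1000 ≈ 0.779000
step 7 [3.5y] zero: DF = P = 7613/10000 ≈ 0.761300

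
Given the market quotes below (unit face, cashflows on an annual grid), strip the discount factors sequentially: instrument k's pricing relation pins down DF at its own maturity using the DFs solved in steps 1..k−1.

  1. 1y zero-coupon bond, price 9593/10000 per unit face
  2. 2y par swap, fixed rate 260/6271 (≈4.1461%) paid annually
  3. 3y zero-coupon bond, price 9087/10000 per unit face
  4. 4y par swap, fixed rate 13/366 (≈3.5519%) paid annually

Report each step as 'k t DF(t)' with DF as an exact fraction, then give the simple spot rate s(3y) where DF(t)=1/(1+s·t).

1 1 9593/10000
2 2 461/500
3 3 9087/10000
4 4 87/100
s(3y) = (1/(9087/10000) − 1)/(3) = 913/27261 ≈ 3.3491%

step 1 [1y] zero: DF = P = 9593/10000 ≈ 0.959300
step 2 [2y] swap r/1=260/6271: DF=(1 − 260/6271·(0.959300))/(1+260/6271) = 461/500 ≈ 0.922000
step 3 [3y] zero: DF = P = 9087/10000 ≈ 0.908700
step 4 [4y] swap r/1=13/366: DF=(1 − 13/366·(0.959300+0.922000+0.908700))/(1+13/366) = 87/100 ≈ 0.870000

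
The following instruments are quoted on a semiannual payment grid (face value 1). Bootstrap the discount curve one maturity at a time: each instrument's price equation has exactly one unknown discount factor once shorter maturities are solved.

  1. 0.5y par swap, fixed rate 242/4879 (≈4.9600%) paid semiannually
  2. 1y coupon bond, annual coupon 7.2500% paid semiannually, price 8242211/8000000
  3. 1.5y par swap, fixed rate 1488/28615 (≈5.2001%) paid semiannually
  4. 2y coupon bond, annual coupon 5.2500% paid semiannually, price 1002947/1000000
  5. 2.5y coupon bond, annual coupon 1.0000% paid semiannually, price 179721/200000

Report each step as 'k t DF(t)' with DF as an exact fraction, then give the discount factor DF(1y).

1 1/2 4879/5000
2 1 9601/10000
3 3/2 1157/1250
4 2 9041/10000
5 5/2 4377/5000
DF(1y) = 9601/10000 ≈ 0.960100

step 1 [0.5y] swap r/2=121/4879: DF=(1 − 121/4879·(0))/(1+121/4879) = 4879/5000 ≈ 0.975800
step 2 [1y] bond c/2=29/800: DF=(8242211/8000000 − 29/800·(0.975800))/(1+29/800) = 9601/10000 ≈ 0.960100
step 3 [1.5y] swap r/2=744/28615: DF=(1 − 744/28615·(0.975800+0.960100))/(1+744/28615) = 1157/1250 ≈ 0.925600
step 4 [2y] bond c/2=21/800: DF=(1002947/1000000 − 21/800·(0.975800+0.960100+0.925600))/(1+21/800) = 9041/10000 ≈ 0.904100
step 5 [2.5y] bond c/2=1/200: DF=(179721/200000 − 1/200·(0.975800+0.960100+0.925600+0.904100))/(1+1/200) = 4377/5000 ≈ 0.875400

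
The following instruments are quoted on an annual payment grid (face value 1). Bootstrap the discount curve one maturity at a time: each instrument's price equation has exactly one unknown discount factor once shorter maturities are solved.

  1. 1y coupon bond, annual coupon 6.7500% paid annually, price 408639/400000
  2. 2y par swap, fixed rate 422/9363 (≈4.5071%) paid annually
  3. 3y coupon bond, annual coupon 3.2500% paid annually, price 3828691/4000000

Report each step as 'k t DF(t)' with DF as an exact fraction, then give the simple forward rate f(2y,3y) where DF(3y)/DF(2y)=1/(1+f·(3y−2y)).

1 1 957/1000
2 2 2289/2500
3 3 8681/10000
f(2y,3y) = ((2289/2500)/(8681/10000) − 1)/(1) = 475/8681 ≈ 5.4717%

step 1 [1y] bond c/1=27/400: DF=(408639/400000 − 27/400·(0))/(1+27/400) = 957/1000 ≈ 0.957000
step 2 [2y] swap r/1=422/9363: DF=(1 − 422/9363·(0.957000))/(1+422/9363) = 2289/2500 ≈ 0.915600
step 3 [3y] bond c/1=13/400: DF=(3828691/4000000 − 13/400·(0.957000+0.915600))/(1+13/400) = 8681/10000 ≈ 0.868100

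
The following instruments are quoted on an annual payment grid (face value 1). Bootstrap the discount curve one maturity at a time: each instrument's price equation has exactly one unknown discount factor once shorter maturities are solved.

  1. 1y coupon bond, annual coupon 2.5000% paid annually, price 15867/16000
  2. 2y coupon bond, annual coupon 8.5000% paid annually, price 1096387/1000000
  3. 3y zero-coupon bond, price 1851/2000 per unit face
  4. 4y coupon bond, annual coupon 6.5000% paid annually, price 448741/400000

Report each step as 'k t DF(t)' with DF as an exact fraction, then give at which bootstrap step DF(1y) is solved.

step 1 [1y] bond c/1=1/40: DF=(15867/16000 − 1/40·(0))/(1+1/40) = 387/400 ≈ 0.967500
step 2 [2y] bond c/1=17/200: DF=(1096387/1000000 − 17/200·(0.967500))/(1+17/200) = 9347/10000 ≈ 0.934700
step 3 [3y] zero: DF = P = 1851/2000 ≈ 0.925500
step 4 [4y] bond c/1=13/200: DF=(448741/400000 − 13/200·(0.967500+0.934700+0.925500))/(1+13/200) = 1101/1250 ≈ 0.880800

1 1 387/400
2 2 9347/10000
3 3 1851/2000
4 4 1101/1250
DF(1y) is solved at step 1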